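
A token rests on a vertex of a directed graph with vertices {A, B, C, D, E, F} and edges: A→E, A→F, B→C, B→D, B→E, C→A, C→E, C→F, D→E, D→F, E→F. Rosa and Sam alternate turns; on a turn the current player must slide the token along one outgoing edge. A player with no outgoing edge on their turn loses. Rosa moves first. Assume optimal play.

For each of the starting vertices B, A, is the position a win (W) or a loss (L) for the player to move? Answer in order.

Label each position W (a win for the player to move) or L (a loss). A position with no legal move is L; any other position is W exactly when some move reaches an L, and L when every move reaches a W.
Every edge goes from a vertex to one that appears earlier in the order F, E, A, C, D, B, so processing vertices in that order labels each vertex after all of its successors.
F: no outgoing edge → L
E: reaches L-position F → W
A: reaches L-position F → W
C: reaches L-position F → W
D: reaches L-position F → W
B: only reaches D(W), C(W), E(W), all W → L

B: L, A: W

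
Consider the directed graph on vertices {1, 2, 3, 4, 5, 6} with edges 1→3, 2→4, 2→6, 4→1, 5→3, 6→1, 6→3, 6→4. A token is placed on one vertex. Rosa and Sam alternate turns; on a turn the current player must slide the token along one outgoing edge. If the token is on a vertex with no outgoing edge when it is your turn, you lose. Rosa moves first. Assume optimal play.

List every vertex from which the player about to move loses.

3, 4

Label each position W (a win for the player to move) or L (a loss). A position with no legal move is L; any other position is W exactly when some move reaches an L, and L when every move reaches a W.
Every edge goes from a vertex to one that appears earlier in the order 3, 1, 4, 6, 2, 5, so processing vertices in that order labels each vertex after all of its successors.
3: no outgoing edge → L
1: can move to 3, which is L ⇒ W
4: the only move is to 1(W), a W ⇒ L
6: can move to 4, which is L ⇒ W
2: can move to 4, which is L ⇒ W
5: can move to 3, which is L ⇒ W
The losing starting vertices are exactly the entries labelled L in this table (2 of them).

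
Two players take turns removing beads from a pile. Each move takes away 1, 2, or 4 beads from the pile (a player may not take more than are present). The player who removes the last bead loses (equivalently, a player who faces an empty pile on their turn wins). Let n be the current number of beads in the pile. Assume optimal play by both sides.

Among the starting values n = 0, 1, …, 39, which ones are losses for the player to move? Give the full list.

1, 4, 7, 10, 13, 16, 19, 22, 25, 28, 31, 34, 37

Classify positions by backward induction: terminal positions (no move available) are W. From any other position, the mover wins iff some move reaches an L.
n=0: no move; the opponent has just taken the last bead and therefore loses → W
n=1: only reaches 0(W), which is W → L
n=2: reaches L-position 1 → W
n=3: reaches L-position 1 → W
n=4: only reaches 3(W), 2(W), 0(W), all W → L
n=5: reaches L-position 4 → W
n=6: reaches L-position 4 → W
n=7: only reaches 6(W), 5(W), 3(W), all W → L
n=8: reaches L-position 7 → W
n=9: reaches L-position 7 → W
n=10: only reaches 9(W), 8(W), 6(W), all W → L
n=11: reaches L-position 10 → W
n=12: reaches L-position 10 → W
n=13: only reaches 12(W), 11(W), 9(W), all W → L
n=14: reaches L-position 13 → W
n=15: reaches L-position 13 → W
n=16: only reaches 15(W), 14(W), 12(W), all W → L
n=17: reaches L-position 16 → W
n=18: reaches L-position 16 → W
n=19: only reaches 18(W), 17(W), 15(W), all W → L
n=20: reaches L-position 19 → W
n=21: reaches L-position 19 → W
n=22: only reaches 21(W), 20(W), 18(W), all W → L
n=23: reaches L-position 22 → W
n=24: reaches L-position 22 → W
n=25: only reaches 24(W), 23(W), 21(W), all W → L
n=26: reaches L-position 25 → W
n=27: reaches L-position 25 → W
n=28: only reaches 27(W), 26(W), 24(W), all W → L
n=29: reaches L-position 28 → W
n=30: reaches L-position 28 → W
n=31: only reaches 30(W), 29(W), 27(W), all W → L
n=32: reaches L-position 31 → W
n=33: reaches L-position 31 → W
n=34: only reaches 33(W), 32(W), 30(W), all W → L
n=35: reaches L-position 34 → W
n=36: reaches L-position 34 → W
n=37: only reaches 36(W), 35(W), 33(W), all W → L
n=38: reaches L-position 37 → W
n=39: reaches L-position 37 → W
Reading off the rows marked L gives the requested list; there are 13 such values of n.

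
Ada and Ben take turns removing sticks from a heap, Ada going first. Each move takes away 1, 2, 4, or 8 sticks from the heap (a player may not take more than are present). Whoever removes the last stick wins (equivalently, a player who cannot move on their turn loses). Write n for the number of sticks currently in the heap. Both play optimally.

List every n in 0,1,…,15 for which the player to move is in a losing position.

0, 3, 6, 9, 12, 15

Use the standard recursion: the mover loses at a terminal position; elsewhere, the mover wins exactly when some move hands the opponent an L position.
n=0: no move → L
n=1: can move to 0, which is L ⇒ W
n=2: can move to 0, which is L ⇒ W
n=3: moves to 2(W), 1(W); every one is W ⇒ L
n=4: can move to 3, which is L ⇒ W
n=5: can move to 3, which is L ⇒ W
n=6: moves to 5(W), 4(W), 2(W); every one is W ⇒ L
n=7: can move to 6, which is L ⇒ W
n=8: can move to 6, which is L ⇒ W
n=9: moves to 8(W), 7(W), 5(W), 1(W); every one is W ⇒ L
n=10: can move to 9, which is L ⇒ W
n=11: can move to 9, which is L ⇒ W
n=12: moves to 11(W), 10(W), 8(W), 4(W); every one is W ⇒ L
n=13: can move to 12, which is L ⇒ W
n=14: can move to 12, which is L ⇒ W
n=15: moves to 14(W), 13(W), 11(W), 7(W); every one is W ⇒ L
The losing starting values of n are exactly the entries labelled L in this table (6 of them).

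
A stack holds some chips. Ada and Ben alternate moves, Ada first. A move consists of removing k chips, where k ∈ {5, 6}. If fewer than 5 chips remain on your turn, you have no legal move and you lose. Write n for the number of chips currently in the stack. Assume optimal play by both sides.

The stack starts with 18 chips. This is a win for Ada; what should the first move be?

Classify positions by backward induction: terminal positions (no move available) are L. From any other position, the mover wins iff some move reaches an L.
n=0: no move → L
n=1: no move → L
n=2: no move → L
n=3: no move → L
n=4: no move → L
n=5: can move to 0, which is L ⇒ W
n=6: can move to 1, which is L ⇒ W
n=7: can move to 2, which is L ⇒ W
n=8: can move to 3, which is L ⇒ W
n=9: can move to 4, which is L ⇒ W
n=10: can move to 4, which is L ⇒ W
n=11: moves to 6(W), 5(W); every one is W ⇒ L
n=12: moves to 7(W), 6(W); every one is W ⇒ L
n=13: moves to 8(W), 7(W); every one is W ⇒ L
n=14: moves to 9(W), 8(W); every one is W ⇒ L
n=15: moves to 10(W), 9(W); every one is W ⇒ L
n=16: can move to 11, which is L ⇒ W
n=17: can move to 12, which is L ⇒ W
n=18: can move to 13, which is L ⇒ W
From 18, the L positions reachable in one move are: 13, 12. Any move reaching one of these is winning.

Remove 5, leaving 13.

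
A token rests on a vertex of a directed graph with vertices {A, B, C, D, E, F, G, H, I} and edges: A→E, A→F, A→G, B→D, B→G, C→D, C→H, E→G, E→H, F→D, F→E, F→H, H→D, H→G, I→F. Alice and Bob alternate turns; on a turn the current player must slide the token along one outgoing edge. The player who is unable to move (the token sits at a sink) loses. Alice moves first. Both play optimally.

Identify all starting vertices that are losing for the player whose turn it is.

Use the standard recursion: the mover loses at a terminal position; elsewhere, the mover wins exactly when some move hands the opponent an L position.
Every edge goes from a vertex to one that appears earlier in the order D, G, H, E, C, B, F, I, A, so processing vertices in that order labels each vertex after all of its successors.
D: no outgoing edge → L
G: no outgoing edge → L
H: W (go to G, an L position)
E: W (go to G, an L position)
C: W (go to D, an L position)
B: W (go to G, an L position)
F: W (go to D, an L position)
I: L (sole option F(W) is W)
A: W (go to G, an L position)
Reading off the rows marked L gives the requested list; there are 3 such vertices.

D, G, I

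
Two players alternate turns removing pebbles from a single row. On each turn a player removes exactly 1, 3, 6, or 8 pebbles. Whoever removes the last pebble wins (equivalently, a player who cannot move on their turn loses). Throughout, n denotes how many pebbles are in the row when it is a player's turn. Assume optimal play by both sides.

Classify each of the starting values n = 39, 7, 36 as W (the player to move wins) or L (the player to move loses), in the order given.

Use the standard recursion: the mover loses at a terminal position; elsewhere, the mover wins exactly when some move hands the opponent an L position.
n=0: no move → L
n=1: W (go to 0, an L position)
n=2: L (sole option 1(W) is W)
n=3: W (go to 2, an L position)
n=4: L (options 3(W), 1(W) are all W)
n=5: W (go to 4, an L position)
n=6: W (go to 0, an L position)
n=7: W (go to 4, an L position)
n=8: W (go to 2, an L position)
n=9: L (options 8(W), 6(W), 3(W), 1(W) are all W)
n=10: W (go to 9, an L position)
n=11: L (options 10(W), 8(W), 5(W), 3(W) are all W)
n=12: W (go to 11, an L position)
n=13: L (options 12(W), 10(W), 7(W), 5(W) are all W)
n=14: W (go to 13, an L position)
n=15: W (go to 9, an L position)
n=16: W (go to 13, an L position)
n=17: W (go to 11, an L position)
n=18: L (options 17(W), 15(W), 12(W), 10(W) are all W)
n=19: W (go to 18, an L position)
n=20: L (options 19(W), 17(W), 14(W), 12(W) are all W)
n=21: W (go to 20, an L position)
n=22: L (options 21(W), 19(W), 16(W), 14(W) are all W)
n=23: W (go to 22, an L position)
n=24: W (go to 18, an L position)
n=25: W (go to 22, an L position)
n=26: W (go to 20, an L position)
n=27: L (options 26(W), 24(W), 21(W), 19(W) are all W)
n=28: W (go to 27, an L position)
n=29: L (options 28(W), 26(W), 23(W), 21(W) are all W)
n=30: W (go to 29, an L position)
n=31: L (options 30(W), 28(W), 25(W), 23(W) are all W)
n=32: W (go to 31, an L position)
n=33: W (go to 27, an L position)
n=34: W (go to 31, an L position)
n=35: W (go to 29, an L position)
n=36: L (options 35(W), 33(W), 30(W), 28(W) are all W)
n=37: W (go to 36, an L position)
n=38: L (options 37(W), 35(W), 32(W), 30(W) are all W)
n=39: W (go to 38, an L position)

39: W, 7: W, 36: L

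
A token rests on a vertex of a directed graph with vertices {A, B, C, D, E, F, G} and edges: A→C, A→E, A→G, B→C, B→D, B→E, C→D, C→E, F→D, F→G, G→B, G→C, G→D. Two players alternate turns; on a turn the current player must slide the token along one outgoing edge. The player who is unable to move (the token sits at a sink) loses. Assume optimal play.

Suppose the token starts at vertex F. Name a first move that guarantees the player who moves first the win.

Work bottom-up. With no move the player to move loses. Otherwise the position is W if at least one move leads to an L position for the opponent, and L if every move leads to a W.
Every edge goes from a vertex to one that appears earlier in the order E, D, C, B, G, F, A, so processing vertices in that order labels each vertex after all of its successors.
E: no outgoing edge → L
D: no outgoing edge → L
C: W (go to D, an L position)
B: W (go to D, an L position)
G: W (go to D, an L position)
F: W (go to D, an L position)
A: W (go to E, an L position)
From F, the L positions reachable in one move are: D.

Move to D.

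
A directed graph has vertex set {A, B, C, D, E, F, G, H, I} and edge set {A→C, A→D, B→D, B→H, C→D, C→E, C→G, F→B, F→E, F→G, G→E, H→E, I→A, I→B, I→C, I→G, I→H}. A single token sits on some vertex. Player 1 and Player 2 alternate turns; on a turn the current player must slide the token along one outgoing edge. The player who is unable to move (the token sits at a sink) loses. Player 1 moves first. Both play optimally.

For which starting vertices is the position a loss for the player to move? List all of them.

D, E, I

Label each position W (a win for the player to move) or L (a loss). A position with no legal move is L; any other position is W exactly when some move reaches an L, and L when every move reaches a W.
Every edge goes from a vertex to one that appears earlier in the order E, D, G, C, A, H, B, F, I, so processing vertices in that order labels each vertex after all of its successors.
E: no outgoing edge → L
D: no outgoing edge → L
G: can move to E, which is L ⇒ W
C: can move to D, which is L ⇒ W
A: can move to D, which is L ⇒ W
H: can move to E, which is L ⇒ W
B: can move to D, which is L ⇒ W
F: can move to E, which is L ⇒ W
I: moves to B(W), H(W), A(W), C(W), G(W); every one is W ⇒ L
The losing starting vertices are exactly the entries labelled L in this table (3 of them).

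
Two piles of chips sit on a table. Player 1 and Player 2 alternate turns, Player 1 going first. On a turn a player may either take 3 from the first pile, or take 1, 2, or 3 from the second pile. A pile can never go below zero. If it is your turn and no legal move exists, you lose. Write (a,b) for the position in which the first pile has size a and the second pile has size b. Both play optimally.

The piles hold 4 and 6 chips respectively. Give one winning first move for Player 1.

Move to (4,5).

Label each position W (a win for the player to move) or L (a loss). A position with no legal move is L; any other position is W exactly when some move reaches an L, and L when every move reaches a W.
No move ever increases a pile, so every position that can arise here has a ≤ 4 and b ≤ 6; it is enough to label the cells with 0 ≤ a ≤ 4 and 0 ≤ b ≤ 6.
Every move lowers a or b (never raises either), so fill the grid row by row in increasing a, and left to right within a row: each cell's successors are then already labelled.
      b=0  b=1  b=2  b=3  b=4  b=5  b=6
a=0:    L    W    W    W    L    W    W
a=1:    L    W    W    W    L    W    W
a=2:    L    W    W    W    L    W    W
a=3:    W    L    W    W    W    L    W
a=4:    W    L    W    W    W    L    W
Cells with no legal move (terminal, hence L): (0,0), (1,0), (2,0).
The remaining L cells, each justified by listing all of its moves:
(0,4): only reaches (0,3)(W), (0,2)(W), (0,1)(W), all W → L
(1,4): only reaches (1,3)(W), (1,2)(W), (1,1)(W), all W → L
(2,4): only reaches (2,3)(W), (2,2)(W), (2,1)(W), all W → L
(3,1): only reaches (0,1)(W), (3,0)(W), all W → L
(3,5): only reaches (0,5)(W), (3,4)(W), (3,3)(W), (3,2)(W), all W → L
(4,1): only reaches (1,1)(W), (4,0)(W), all W → L
(4,5): only reaches (1,5)(W), (4,4)(W), (4,3)(W), (4,2)(W), all W → L
Every other cell has at least one move into one of the L cells above, so it is W.
From (4,6), the L positions reachable in one move are: (4,5).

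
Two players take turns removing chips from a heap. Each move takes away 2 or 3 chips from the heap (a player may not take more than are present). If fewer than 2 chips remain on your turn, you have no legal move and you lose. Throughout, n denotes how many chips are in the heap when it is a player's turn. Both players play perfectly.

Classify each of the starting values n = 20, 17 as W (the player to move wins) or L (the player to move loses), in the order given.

20: L, 17: W

Use the standard recursion: the mover loses at a terminal position; elsewhere, the mover wins exactly when some move hands the opponent an L position.
n=0: no move → L
n=1: no move → L
n=2: W (go to 0, an L position)
n=3: W (go to 1, an L position)
n=4: W (go to 1, an L position)
n=5: L (options 3(W), 2(W) are all W)
n=6: L (options 4(W), 3(W) are all W)
n=7: W (go to 5, an L position)
n=8: W (go to 6, an L position)
n=9: W (go to 6, an L position)
n=10: L (options 8(W), 7(W) are all W)
n=11: L (options 9(W), 8(W) are all W)
n=12: W (go to 10, an L position)
n=13: W (go to 11, an L position)
n=14: W (go to 11, an L position)
n=15: L (options 13(W), 12(W) are all W)
n=16: L (options 14(W), 13(W) are all W)
n=17: W (go to 15, an L position)
n=18: W (go to 16, an L position)
n=19: W (go to 16, an L position)
n=20: L (options 18(W), 17(W) are all W)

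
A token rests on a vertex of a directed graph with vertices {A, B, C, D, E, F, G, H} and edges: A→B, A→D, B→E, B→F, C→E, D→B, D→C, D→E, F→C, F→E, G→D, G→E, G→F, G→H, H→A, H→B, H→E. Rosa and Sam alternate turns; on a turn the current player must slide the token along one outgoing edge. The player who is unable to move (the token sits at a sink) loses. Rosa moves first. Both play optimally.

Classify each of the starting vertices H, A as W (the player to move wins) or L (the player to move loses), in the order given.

Use the standard recursion: the mover loses at a terminal position; elsewhere, the mover wins exactly when some move hands the opponent an L position.
Every edge goes from a vertex to one that appears earlier in the order E, C, F, B, D, A, H, G, so processing vertices in that order labels each vertex after all of its successors.
E: no outgoing edge → L
C: reaches L-position E → W
F: reaches L-position E → W
B: reaches L-position E → W
D: reaches L-position E → W
A: only reaches D(W), B(W), all W → L
H: reaches L-position A → W
G: reaches L-position E → W

H: W, A: L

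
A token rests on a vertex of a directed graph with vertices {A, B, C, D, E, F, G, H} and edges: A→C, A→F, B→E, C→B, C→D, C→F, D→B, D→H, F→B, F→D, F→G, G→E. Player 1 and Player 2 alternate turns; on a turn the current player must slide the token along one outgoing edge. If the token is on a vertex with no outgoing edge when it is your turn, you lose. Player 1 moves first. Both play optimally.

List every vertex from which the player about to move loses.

Positions with no move are L. A position that does have a move is losing for the player to move precisely when every available move leads to a winning position for the opponent. Fill in the labels:
Every edge goes from a vertex to one that appears earlier in the order H, E, B, D, G, F, C, A, so processing vertices in that order labels each vertex after all of its successors.
H: no outgoing edge → L
E: no outgoing edge → L
B: W (go to E, an L position)
D: W (go to H, an L position)
G: W (go to E, an L position)
F: L (options G(W), D(W), B(W) are all W)
C: W (go to F, an L position)
A: W (go to F, an L position)
The losing starting vertices are exactly the entries labelled L in this table (3 of them).

E, F, H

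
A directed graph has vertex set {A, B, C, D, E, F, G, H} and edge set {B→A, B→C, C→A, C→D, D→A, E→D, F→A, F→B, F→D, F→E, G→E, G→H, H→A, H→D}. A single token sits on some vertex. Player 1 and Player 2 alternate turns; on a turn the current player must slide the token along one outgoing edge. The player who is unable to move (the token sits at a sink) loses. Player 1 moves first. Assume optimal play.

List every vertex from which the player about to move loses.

A, E

Classify positions by backward induction: terminal positions (no move available) are L. From any other position, the mover wins iff some move reaches an L.
Every edge goes from a vertex to one that appears earlier in the order A, D, C, E, H, B, F, G, so processing vertices in that order labels each vertex after all of its successors.
A: no outgoing edge → L
D: can move to A, which is L ⇒ W
C: can move to A, which is L ⇒ W
E: the only move is to D(W), a W ⇒ L
H: can move to A, which is L ⇒ W
B: can move to A, which is L ⇒ W
F: can move to E, which is L ⇒ W
G: can move to E, which is L ⇒ W
The losing starting vertices are exactly the entries labelled L in this table (2 of them).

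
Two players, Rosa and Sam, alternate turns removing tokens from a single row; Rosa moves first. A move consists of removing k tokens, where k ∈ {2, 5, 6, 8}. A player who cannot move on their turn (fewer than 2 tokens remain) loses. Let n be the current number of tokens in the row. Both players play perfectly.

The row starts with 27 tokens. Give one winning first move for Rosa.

Label each position W (a win for the player to move) or L (a loss). A position with no legal move is L; any other position is W exactly when some move reaches an L, and L when every move reaches a W.
n=0: no move → L
n=1: no move → L
n=2: can move to 0, which is L ⇒ W
n=3: can move to 1, which is L ⇒ W
n=4: the only move is to 2(W), a W ⇒ L
n=5: can move to 0, which is L ⇒ W
n=6: can move to 4, which is L ⇒ W
n=7: can move to 1, which is L ⇒ W
n=8: can move to 0, which is L ⇒ W
n=9: can move to 4, which is L ⇒ W
n=10: can move to 4, which is L ⇒ W
n=11: moves to 9(W), 6(W), 5(W), 3(W); every one is W ⇒ L
n=12: can move to 4, which is L ⇒ W
n=13: can move to 11, which is L ⇒ W
n=14: moves to 12(W), 9(W), 8(W), 6(W); every one is W ⇒ L
n=15: moves to 13(W), 10(W), 9(W), 7(W); every one is W ⇒ L
n=16: can move to 14, which is L ⇒ W
n=17: can move to 15, which is L ⇒ W
n=18: moves to 16(W), 13(W), 12(W), 10(W); every one is W ⇒ L
n=19: can move to 14, which is L ⇒ W
n=20: can move to 18, which is L ⇒ W
n=21: can move to 15, which is L ⇒ W
n=22: can move to 14, which is L ⇒ W
n=23: can move to 18, which is L ⇒ W
n=24: can move to 18, which is L ⇒ W
n=25: moves to 23(W), 20(W), 19(W), 17(W); every one is W ⇒ L
n=26: can move to 18, which is L ⇒ W
n=27: can move to 25, which is L ⇒ W
From 27, the L positions reachable in one move are: 25.

Remove 2, leaving 25.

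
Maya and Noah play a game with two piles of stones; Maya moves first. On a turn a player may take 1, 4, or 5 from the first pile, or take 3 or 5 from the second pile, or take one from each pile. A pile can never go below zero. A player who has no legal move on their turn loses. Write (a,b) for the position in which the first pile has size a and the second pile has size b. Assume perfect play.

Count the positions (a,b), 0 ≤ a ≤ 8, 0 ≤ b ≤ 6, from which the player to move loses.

Classify positions by backward induction: terminal positions (no move available) are L. From any other position, the mover wins iff some move reaches an L.
Every move lowers a or b (never raises either), so fill the grid row by row in increasing a, and left to right within a row: each cell's successors are then already labelled.
      b=0  b=1  b=2  b=3  b=4  b=5  b=6
a=0:    L    L    L    W    W    W    W
a=1:    W    W    W    W    L    L    L
a=2:    L    L    L    W    W    W    W
a=3:    W    W    W    W    L    L    L
a=4:    W    W    W    L    W    W    W
a=5:    W    W    W    W    W    W    W
a=6:    W    W    W    L    W    W    W
a=7:    W    W    W    W    W    W    W
a=8:    L    L    L    W    W    W    W
Cells with no legal move (terminal, hence L): (0,0), (0,1), (0,2).
The remaining L cells, each justified by listing all of its moves:
(1,4): L (options (0,4)(W), (1,1)(W), (0,3)(W) are all W)
(1,5): L (options (0,5)(W), (1,2)(W), (1,0)(W), (0,4)(W) are all W)
(1,6): L (options (0,6)(W), (1,3)(W), (1,1)(W), (0,5)(W) are all W)
(2,0): L (sole option (1,0)(W) is W)
(2,1): L (options (1,1)(W), (1,0)(W) are all W)
(2,2): L (options (1,2)(W), (1,1)(W) are all W)
(3,4): L (options (2,4)(W), (3,1)(W), (2,3)(W) are all W)
(3,5): L (options (2,5)(W), (3,2)(W), (3,0)(W), (2,4)(W) are all W)
(3,6): L (options (2,6)(W), (3,3)(W), (3,1)(W), (2,5)(W) are all W)
(4,3): L (options (3,3)(W), (0,3)(W), (4,0)(W), (3,2)(W) are all W)
(6,3): L (options (5,3)(W), (2,3)(W), (1,3)(W), (6,0)(W), (5,2)(W) are all W)
(8,0): L (options (7,0)(W), (4,0)(W), (3,0)(W) are all W)
(8,1): L (options (7,1)(W), (4,1)(W), (3,1)(W), (7,0)(W) are all W)
(8,2): L (options (7,2)(W), (4,2)(W), (3,2)(W), (7,1)(W) are all W)
Every other cell has at least one move into one of the L cells above, so it is W.
L cells per row: a=0: 3, a=1: 3, a=2: 3, a=3: 3, a=4: 1, a=5: 0, a=6: 1, a=7: 0, a=8: 3; total 17.

17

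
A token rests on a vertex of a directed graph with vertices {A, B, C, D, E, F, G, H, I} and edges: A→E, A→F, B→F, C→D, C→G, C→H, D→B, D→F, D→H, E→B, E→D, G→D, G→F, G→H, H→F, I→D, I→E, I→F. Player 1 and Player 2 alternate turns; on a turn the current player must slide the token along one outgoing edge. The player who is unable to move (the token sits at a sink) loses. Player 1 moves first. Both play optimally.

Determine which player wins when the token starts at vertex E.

Player 2 wins.

Use the standard recursion: the mover loses at a terminal position; elsewhere, the mover wins exactly when some move hands the opponent an L position.
Every edge goes from a vertex to one that appears earlier in the order F, B, H, D, E, G, C, I, A, so processing vertices in that order labels each vertex after all of its successors.
F: no outgoing edge → L
B: reaches L-position F → W
H: reaches L-position F → W
D: reaches L-position F → W
E: only reaches D(W), B(W), all W → L
G: reaches L-position F → W
C: only reaches G(W), D(W), H(W), all W → L
I: reaches L-position E → W
A: reaches L-position E → W
The starting position E is L: whatever Player 1 does, the opponent receives a W position.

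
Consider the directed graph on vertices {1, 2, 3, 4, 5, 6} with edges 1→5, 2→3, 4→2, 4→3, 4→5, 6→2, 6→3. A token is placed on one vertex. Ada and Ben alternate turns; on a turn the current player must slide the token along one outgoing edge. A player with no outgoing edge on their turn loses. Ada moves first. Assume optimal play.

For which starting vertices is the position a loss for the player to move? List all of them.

Classify positions by backward induction: terminal positions (no move available) are L. From any other position, the mover wins iff some move reaches an L.
Every edge goes from a vertex to one that appears earlier in the order 3, 5, 2, 4, 1, 6, so processing vertices in that order labels each vertex after all of its successors.
3: no outgoing edge → L
5: no outgoing edge → L
2: W (go to 3, an L position)
4: W (go to 5, an L position)
1: W (go to 5, an L position)
6: W (go to 3, an L position)
The losing starting vertices are exactly the entries labelled L in this table (2 of them).

3, 5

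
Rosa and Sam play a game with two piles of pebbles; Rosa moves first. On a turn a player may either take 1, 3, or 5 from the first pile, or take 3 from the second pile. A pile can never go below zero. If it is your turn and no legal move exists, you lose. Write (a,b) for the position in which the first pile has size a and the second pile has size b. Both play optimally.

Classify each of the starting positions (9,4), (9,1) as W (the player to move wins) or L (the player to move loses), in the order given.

Compute win/loss labels from the base case upward. A position with no move is L. Any other position is W if it can reach an L in one move, else L.
No move ever increases a pile, so every position that can arise here has a ≤ 9 and b ≤ 4; it is enough to label the cells with 0 ≤ a ≤ 9 and 0 ≤ b ≤ 4.
Every move lowers a or b (never raises either), so fill the grid row by row in increasing a, and left to right within a row: each cell's successors are then already labelled.
      b=0  b=1  b=2  b=3  b=4
a=0:    L    L    L    W    W
a=1:    W    W    W    L    L
a=2:    L    L    L    W    W
a=3:    W    W    W    L    L
a=4:    L    L    L    W    W
a=5:    W    W    W    L    L
a=6:    L    L    L    W    W
a=7:    W    W    W    L    L
a=8:    L    L    L    W    W
a=9:    W    W    W    L    L
Cells with no legal move (terminal, hence L): (0,0), (0,1), (0,2).
The remaining L cells, each justified by listing all of its moves:
(1,3): L (options (0,3)(W), (1,0)(W) are all W)
(1,4): L (options (0,4)(W), (1,1)(W) are all W)
(2,0): L (sole option (1,0)(W) is W)
(2,1): L (sole option (1,1)(W) is W)
(2,2): L (sole option (1,2)(W) is W)
(3,3): L (options (2,3)(W), (0,3)(W), (3,0)(W) are all W)
(3,4): L (options (2,4)(W), (0,4)(W), (3,1)(W) are all W)
(4,0): L (options (3,0)(W), (1,0)(W) are all W)
(4,1): L (options (3,1)(W), (1,1)(W) are all W)
(4,2): L (options (3,2)(W), (1,2)(W) are all W)
(5,3): L (options (4,3)(W), (2,3)(W), (0,3)(W), (5,0)(W) are all W)
(5,4): L (options (4,4)(W), (2,4)(W), (0,4)(W), (5,1)(W) are all W)
(6,0): L (options (5,0)(W), (3,0)(W), (1,0)(W) are all W)
(6,1): L (options (5,1)(W), (3,1)(W), (1,1)(W) are all W)
(6,2): L (options (5,2)(W), (3,2)(W), (1,2)(W) are all W)
(7,3): L (options (6,3)(W), (4,3)(W), (2,3)(W), (7,0)(W) are all W)
(7,4): L (options (6,4)(W), (4,4)(W), (2,4)(W), (7,1)(W) are all W)
(8,0): L (options (7,0)(W), (5,0)(W), (3,0)(W) are all W)
(8,1): L (options (7,1)(W), (5,1)(W), (3,1)(W) are all W)
(8,2): L (options (7,2)(W), (5,2)(W), (3,2)(W) are all W)
(9,3): L (options (8,3)(W), (6,3)(W), (4,3)(W), (9,0)(W) are all W)
(9,4): L (options (8,4)(W), (6,4)(W), (4,4)(W), (9,1)(W) are all W)
Every other cell has at least one move into one of the L cells above, so it is W.
(9,4): one of the L cells justified above, so L
(9,1): the move to (8,1) reaches an L cell, so W

(9,4): L, (9,1): W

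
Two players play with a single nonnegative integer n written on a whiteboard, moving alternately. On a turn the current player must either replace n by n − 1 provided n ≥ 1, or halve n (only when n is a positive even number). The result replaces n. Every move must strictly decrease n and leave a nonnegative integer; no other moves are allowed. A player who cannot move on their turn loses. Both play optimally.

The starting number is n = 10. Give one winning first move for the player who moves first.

Classify positions by backward induction: terminal positions (no move available) are L. From any other position, the mover wins iff some move reaches an L.
n=0: no move → L
n=1: can move to 0, which is L ⇒ W
n=2: the only move is to 1(W), a W ⇒ L
n=3: can move to 2, which is L ⇒ W
n=4: can move to 2, which is L ⇒ W
n=5: the only move is to 4(W), a W ⇒ L
n=6: can move to 5, which is L ⇒ W
n=7: the only move is to 6(W), a W ⇒ L
n=8: can move to 7, which is L ⇒ W
n=9: the only move is to 8(W), a W ⇒ L
n=10: can move to 5, which is L ⇒ W
From 10, the L positions reachable in one move are: 5, 9. Any move reaching one of these is winning.

Move to 5.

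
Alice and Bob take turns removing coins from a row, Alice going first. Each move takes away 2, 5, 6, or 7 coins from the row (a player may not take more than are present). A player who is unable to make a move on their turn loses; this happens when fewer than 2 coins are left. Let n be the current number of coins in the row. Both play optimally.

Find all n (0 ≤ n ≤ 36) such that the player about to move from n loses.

Positions with no move are L. A position that does have a move is losing for the player to move precisely when every available move leads to a winning position for the opponent. Fill in the labels:
n=0: no move → L
n=1: no move → L
n=2: →0(L), so W
n=3: →1(L), so W
n=4: →2(W) only, which is W, so L
n=5: →0(L), so W
n=6: →4(L), so W
n=7: →1(L), so W
n=8: →1(L), so W
n=9: →4(L), so W
n=10: →4(L), so W
n=11: →4(L), so W
n=12: →10(W), 7(W), 6(W), 5(W) — all W, so L
n=13: →11(W), 8(W), 7(W), 6(W) — all W, so L
n=14: →12(L), so W
n=15: →13(L), so W
n=16: →14(W), 11(W), 10(W), 9(W) — all W, so L
n=17: →12(L), so W
n=18: →16(L), so W
n=19: →13(L), so W
n=20: →13(L), so W
n=21: →16(L), so W
n=22: →16(L), so W
n=23: →16(L), so W
n=24: →22(W), 19(W), 18(W), 17(W) — all W, so L
n=25: →23(W), 20(W), 19(W), 18(W) — all W, so L
n=26: →24(L), so W
n=27: →25(L), so W
n=28: →26(W), 23(W), 22(W), 21(W) — all W, so L
n=29: →24(L), so W
n=30: →28(L), so W
n=31: →25(L), so W
n=32: →25(L), so W
n=33: →28(L), so W
n=34: →28(L), so W
n=35: →28(L), so W
n=36: →34(W), 31(W), 30(W), 29(W) — all W, so L
Reading off the rows marked L gives the requested list; there are 10 such values of n.

0, 1, 4, 12, 13, 16, 24, 25, 28, 36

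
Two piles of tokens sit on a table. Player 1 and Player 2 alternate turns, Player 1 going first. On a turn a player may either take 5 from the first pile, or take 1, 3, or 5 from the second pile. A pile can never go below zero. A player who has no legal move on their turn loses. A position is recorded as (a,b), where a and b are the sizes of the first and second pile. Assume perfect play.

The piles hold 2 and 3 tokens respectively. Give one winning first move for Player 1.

Classify positions by backward induction: terminal positions (no move available) are L. From any other position, the mover wins iff some move reaches an L.
No move ever increases a pile, so every position that can arise here has a ≤ 2 and b ≤ 3; it is enough to label the cells with 0 ≤ a ≤ 2 and 0 ≤ b ≤ 3.
Every move lowers a or b (never raises either), so fill the grid row by row in increasing a, and left to right within a row: each cell's successors are then already labelled.
      b=0  b=1  b=2  b=3
a=0:    L    W    L    W
a=1:    L    W    L    W
a=2:    L    W    L    W
Cells with no legal move (terminal, hence L): (0,0), (1,0), (2,0).
The remaining L cells, each justified by listing all of its moves:
(0,2): only reaches (0,1)(W), which is W → L
(1,2): only reaches (1,1)(W), which is W → L
(2,2): only reaches (2,1)(W), which is W → L
Every other cell has at least one move into one of the L cells above, so it is W.
From (2,3), the L positions reachable in one move are: (2,2), (2,0). Any move reaching one of these is winning.

Move to (2,2).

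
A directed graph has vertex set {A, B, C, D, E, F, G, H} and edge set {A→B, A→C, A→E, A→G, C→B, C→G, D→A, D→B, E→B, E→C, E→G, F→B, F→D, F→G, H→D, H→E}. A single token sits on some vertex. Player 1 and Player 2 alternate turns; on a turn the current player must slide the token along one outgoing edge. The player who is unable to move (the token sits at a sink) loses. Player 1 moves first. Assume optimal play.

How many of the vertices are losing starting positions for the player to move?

3

Build the W/L table. Terminal = L. A non-terminal position is W if it has a move to some L; otherwise it is L.
Every edge goes from a vertex to one that appears earlier in the order B, G, C, E, A, D, F, H, so processing vertices in that order labels each vertex after all of its successors.
B: no outgoing edge → L
G: no outgoing edge → L
C: can move to G, which is L ⇒ W
E: can move to G, which is L ⇒ W
A: can move to G, which is L ⇒ W
D: can move to B, which is L ⇒ W
F: can move to G, which is L ⇒ W
H: moves to D(W), E(W); every one is W ⇒ L
The L vertices are B, G, H; that is 3 in all.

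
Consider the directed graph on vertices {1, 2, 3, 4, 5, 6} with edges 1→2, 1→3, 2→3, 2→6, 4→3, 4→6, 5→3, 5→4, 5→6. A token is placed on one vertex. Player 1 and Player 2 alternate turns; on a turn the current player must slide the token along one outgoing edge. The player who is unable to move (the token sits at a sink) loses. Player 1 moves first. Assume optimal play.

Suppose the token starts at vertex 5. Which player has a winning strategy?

Player 1 wins.

Classify positions by backward induction: terminal positions (no move available) are L. From any other position, the mover wins iff some move reaches an L.
Every edge goes from a vertex to one that appears earlier in the order 6, 3, 4, 2, 1, 5, so processing vertices in that order labels each vertex after all of its successors.
6: no outgoing edge → L
3: no outgoing edge → L
4: →3(L), so W
2: →3(L), so W
1: →3(L), so W
5: →3(L), so W
From 5 Player 1 can move to 3, reaching an L position.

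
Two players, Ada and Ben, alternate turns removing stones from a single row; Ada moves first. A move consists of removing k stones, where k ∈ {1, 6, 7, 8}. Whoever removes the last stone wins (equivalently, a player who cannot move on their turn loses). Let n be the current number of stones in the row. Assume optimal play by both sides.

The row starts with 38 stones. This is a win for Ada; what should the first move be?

Remove 8, leaving 30.

Work bottom-up. With no move the player to move loses. Otherwise the position is W if at least one move leads to an L position for the opponent, and L if every move leads to a W.
n=0: no move → L
n=1: W (go to 0, an L position)
n=2: L (sole option 1(W) is W)
n=3: W (go to 2, an L position)
n=4: L (sole option 3(W) is W)
n=5: W (go to 4, an L position)
n=6: W (go to 0, an L position)
n=7: W (go to 0, an L position)
n=8: W (go to 2, an L position)
n=9: W (go to 2, an L position)
n=10: W (go to 4, an L position)
n=11: W (go to 4, an L position)
n=12: W (go to 4, an L position)
n=13: L (options 12(W), 7(W), 6(W), 5(W) are all W)
n=14: W (go to 13, an L position)
n=15: L (options 14(W), 9(W), 8(W), 7(W) are all W)
n=16: W (go to 15, an L position)
n=17: L (options 16(W), 11(W), 10(W), 9(W) are all W)
n=18: W (go to 17, an L position)
n=19: W (go to 13, an L position)
n=20: W (go to 13, an L position)
n=21: W (go to 15, an L position)
n=22: W (go to 15, an L position)
n=23: W (go to 17, an L position)
n=24: W (go to 17, an L position)
n=25: W (go to 17, an L position)
n=26: L (options 25(W), 20(W), 19(W), 18(W) are all W)
n=27: W (go to 26, an L position)
n=28: L (options 27(W), 22(W), 21(W), 20(W) are all W)
n=29: W (go to 28, an L position)
n=30: L (options 29(W), 24(W), 23(W), 22(W) are all W)
n=31: W (go to 30, an L position)
n=32: W (go to 26, an L position)
n=33: W (go to 26, an L position)
n=34: W (go to 28, an L position)
n=35: W (go to 28, an L position)
n=36: W (go to 30, an L position)
n=37: W (go to 30, an L position)
n=38: W (go to 30, an L position)
From 38, the L positions reachable in one move are: 30.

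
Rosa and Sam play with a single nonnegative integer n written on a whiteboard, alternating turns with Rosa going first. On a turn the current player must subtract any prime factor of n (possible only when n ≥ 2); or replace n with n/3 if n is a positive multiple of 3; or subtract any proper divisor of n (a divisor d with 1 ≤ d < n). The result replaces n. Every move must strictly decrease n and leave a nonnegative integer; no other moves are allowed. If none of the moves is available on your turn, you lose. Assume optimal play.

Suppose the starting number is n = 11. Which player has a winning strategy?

Build the W/L table. Terminal = L. A non-terminal position is W if it has a move to some L; otherwise it is L.
n=0: no move → L
n=1: no move → L
n=2: can move to 0, which is L ⇒ W
n=3: can move to 0, which is L ⇒ W
n=4: moves to 2(W), 3(W); every one is W ⇒ L
n=5: can move to 0, which is L ⇒ W
n=6: can move to 4, which is L ⇒ W
n=7: can move to 0, which is L ⇒ W
n=8: can move to 4, which is L ⇒ W
n=9: moves to 3(W), 6(W), 8(W); every one is W ⇒ L
n=10: can move to 9, which is L ⇒ W
n=11: can move to 0, which is L ⇒ W
The starting position 11 is W: Rosa should move to 0, handing over an L position.

Rosa wins.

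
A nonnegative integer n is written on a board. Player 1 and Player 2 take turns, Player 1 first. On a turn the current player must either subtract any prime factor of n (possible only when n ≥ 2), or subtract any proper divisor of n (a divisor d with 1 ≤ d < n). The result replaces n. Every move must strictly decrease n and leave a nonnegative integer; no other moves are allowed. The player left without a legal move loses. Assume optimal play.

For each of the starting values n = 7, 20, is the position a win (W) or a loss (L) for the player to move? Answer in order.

Build the W/L table. Terminal = L. A non-terminal position is W if it has a move to some L; otherwise it is L.
n=0: no move → L
n=1: no move → L
n=2: W (go to 0, an L position)
n=3: W (go to 0, an L position)
n=4: L (options 2(W), 3(W) are all W)
n=5: W (go to 0, an L position)
n=6: W (go to 4, an L position)
n=7: W (go to 0, an L position)
n=8: W (go to 4, an L position)
n=9: L (options 6(W), 8(W) are all W)
n=10: W (go to 9, an L position)
n=11: W (go to 0, an L position)
n=12: W (go to 9, an L position)
n=13: W (go to 0, an L position)
n=14: L (options 7(W), 12(W), 13(W) are all W)
n=15: W (go to 14, an L position)
n=16: W (go to 14, an L position)
n=17: W (go to 0, an L position)
n=18: W (go to 9, an L position)
n=19: W (go to 0, an L position)
n=20: L (options 10(W), 15(W), 16(W), 18(W), 19(W) are all W)

7: W, 20: L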